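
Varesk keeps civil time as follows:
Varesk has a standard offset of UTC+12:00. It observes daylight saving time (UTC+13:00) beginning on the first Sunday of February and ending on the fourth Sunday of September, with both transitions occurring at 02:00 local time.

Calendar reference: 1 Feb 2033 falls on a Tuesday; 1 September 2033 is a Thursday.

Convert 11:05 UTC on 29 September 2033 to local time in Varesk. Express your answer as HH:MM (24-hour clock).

1 February 2033 is a Tuesday, so the first Sunday is February 6.
1 September 2033 is a Thursday, so the first Sunday is September 4 and the fourth is September 25.
At the standard offset (UTC+12:00), 11:05 UTC + 12h = 23:05 Varesk standard time.
The standard-time date in Varesk, 29 September 2033, does not fall between 6 February and 25 September, so daylight saving is not in effect and Varesk is at UTC+12:00.
11:05 UTC + 12h = 23:05 local.

23:05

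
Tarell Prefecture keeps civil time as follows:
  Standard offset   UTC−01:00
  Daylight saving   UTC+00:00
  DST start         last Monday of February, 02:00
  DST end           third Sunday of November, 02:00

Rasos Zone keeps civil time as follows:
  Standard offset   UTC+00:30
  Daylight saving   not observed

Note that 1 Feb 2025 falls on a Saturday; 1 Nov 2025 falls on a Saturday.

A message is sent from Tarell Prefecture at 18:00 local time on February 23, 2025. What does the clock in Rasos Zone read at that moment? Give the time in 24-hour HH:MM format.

1 February 2025 is a Saturday, so Mondays fall on 3, 10, 17, 24; the last is February 24.
1 November 2025 is a Saturday, so the first Sunday is November 2 and the third is November 16.
February 23, 2025 is outside the daylight-saving period (24 February – 16 November), so Tarell Prefecture is on standard time, UTC−01:00.
18:00 Tarell Prefecture + 1h = 19:00 UTC.
Rasos Zone has no daylight saving, so its offset is UTC+00:30 year-round.
19:00 UTC + 0h30m = 19:30 Rasos Zone.

19:30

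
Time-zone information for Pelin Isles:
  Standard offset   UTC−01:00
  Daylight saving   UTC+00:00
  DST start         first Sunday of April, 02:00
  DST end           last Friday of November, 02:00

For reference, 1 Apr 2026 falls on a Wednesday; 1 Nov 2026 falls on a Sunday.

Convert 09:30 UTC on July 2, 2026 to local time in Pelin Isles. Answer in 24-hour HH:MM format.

09:30

1 April 2026 is a Wednesday, so the first Sunday is April 5.
1 November 2026 is a Sunday, so Fridays fall on 6, 13, 20, 27; the last is November 27.
At the standard offset (UTC−01:00), 09:30 UTC − 1h = 08:30 Pelin Isles standard time.
Daylight saving runs 5 April – 27 November; the standard-time date in Pelin Isles, July 2, 2026, is inside that window, so Pelin Isles is at UTC+00:00.
09:30 UTC + 0h = 09:30 local.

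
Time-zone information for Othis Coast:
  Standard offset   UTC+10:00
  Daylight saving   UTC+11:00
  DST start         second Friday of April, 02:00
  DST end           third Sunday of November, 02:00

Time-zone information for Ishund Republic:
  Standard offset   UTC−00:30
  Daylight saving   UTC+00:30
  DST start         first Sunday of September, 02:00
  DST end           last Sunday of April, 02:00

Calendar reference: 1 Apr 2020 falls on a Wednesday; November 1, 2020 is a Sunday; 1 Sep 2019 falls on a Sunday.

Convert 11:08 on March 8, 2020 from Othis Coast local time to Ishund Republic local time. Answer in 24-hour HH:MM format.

01:38

1 April 2020 is a Wednesday, so the first Friday is April 3 and the second is April 10.
1 November 2020 is a Sunday, so the first Sunday is November 1 and the third is November 15.
Daylight saving runs 10 April – 15 November; March 8, 2020 is outside that window, so Othis Coast is on standard time at UTC+10:00.
11:08 Othis Coast − 10h = 01:08 UTC.
1 September 2019 is a Sunday, so the first Sunday is September 1.
1 April 2020 is a Wednesday, so Sundays fall on 5, 12, 19, 26; the last is April 26.
At the standard offset (UTC−00:30), 01:08 UTC − 0h30m = 00:38 Ishund Republic standard time.
Daylight saving runs 1 September 2019 – 26 April 2020; the standard-time date in Ishund Republic, March 8, 2020, is inside that window, so Ishund Republic is at UTC+00:30.
01:08 UTC + 0h30m = 01:38 Ishund Republic.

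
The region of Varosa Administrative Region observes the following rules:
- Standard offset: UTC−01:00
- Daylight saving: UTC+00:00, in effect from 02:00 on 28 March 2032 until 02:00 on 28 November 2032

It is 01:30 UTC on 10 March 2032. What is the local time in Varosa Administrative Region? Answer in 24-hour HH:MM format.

00:30

At the standard offset (UTC−01:00), 01:30 UTC − 1h = 00:30 Varosa Administrative Region standard time.
The standard-time date in Varosa Administrative Region, 10 March 2032, does not fall between 28 March and 28 November, so daylight saving is not in effect and Varosa Administrative Region is at UTC−01:00.
01:30 UTC − 1h = 00:30 local.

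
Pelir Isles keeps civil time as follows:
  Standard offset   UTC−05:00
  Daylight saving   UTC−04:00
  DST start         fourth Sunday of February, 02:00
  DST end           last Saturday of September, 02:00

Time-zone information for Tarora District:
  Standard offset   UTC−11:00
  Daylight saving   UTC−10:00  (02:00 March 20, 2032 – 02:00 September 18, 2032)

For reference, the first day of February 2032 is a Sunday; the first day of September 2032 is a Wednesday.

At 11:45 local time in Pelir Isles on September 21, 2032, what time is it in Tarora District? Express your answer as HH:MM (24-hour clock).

1 February 2032 is a Sunday, so the first Sunday is February 1 and the fourth is February 22.
1 September 2032 is a Wednesday, so Saturdays fall on 4, 11, 18, 25; the last is September 25.
September 21, 2032 lies within the daylight-saving period (22 February – 25 September), so Pelir Isles is on daylight time, UTC−04:00.
11:45 Pelir Isles + 4h = 15:45 UTC.
At the standard offset (UTC−11:00), 15:45 UTC − 11h = 04:45 Tarora District standard time.
The standard-time date in Tarora District, September 21, 2032, does not fall between 20 March and 18 September, so daylight saving is not in effect and Tarora District is at UTC−11:00.
15:45 UTC − 11h = 04:45 Tarora District.

04:45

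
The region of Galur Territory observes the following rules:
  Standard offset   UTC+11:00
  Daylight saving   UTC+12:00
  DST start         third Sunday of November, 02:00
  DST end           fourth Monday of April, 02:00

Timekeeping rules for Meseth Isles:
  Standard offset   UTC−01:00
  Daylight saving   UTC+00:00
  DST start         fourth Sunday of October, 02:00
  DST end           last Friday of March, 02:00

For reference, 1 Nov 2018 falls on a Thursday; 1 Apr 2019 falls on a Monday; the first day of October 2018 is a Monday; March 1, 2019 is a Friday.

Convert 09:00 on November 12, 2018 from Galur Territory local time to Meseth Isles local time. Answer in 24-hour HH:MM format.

22:00

1 November 2018 is a Thursday, so the first Sunday is November 4 and the third is November 18.
1 April 2019 is a Monday, so the first Monday is April 1 and the fourth is April 22.
November 12, 2018 is outside the daylight-saving period (18 November 2018 – 22 April 2019), so Galur Territory is on standard time, UTC+11:00.
09:00 Galur Territory − 11h = 22:00 UTC (rolling into the previous day, 11 November 2018).
1 October 2018 is a Monday, so the first Sunday is October 7 and the fourth is October 28.
1 March 2019 is a Friday, so Fridays fall on 1, 8, 15, 22, 29; the last is March 29.
At the standard offset (UTC−01:00), 22:00 UTC − 1h = 21:00 Meseth Isles standard time.
The standard-time date in Meseth Isles, November 11, 2018, falls between 28 October 2018 and 29 March 2019, so daylight saving is in effect and Meseth Isles is at UTC+00:00.
22:00 UTC + 0h = 22:00 Meseth Isles.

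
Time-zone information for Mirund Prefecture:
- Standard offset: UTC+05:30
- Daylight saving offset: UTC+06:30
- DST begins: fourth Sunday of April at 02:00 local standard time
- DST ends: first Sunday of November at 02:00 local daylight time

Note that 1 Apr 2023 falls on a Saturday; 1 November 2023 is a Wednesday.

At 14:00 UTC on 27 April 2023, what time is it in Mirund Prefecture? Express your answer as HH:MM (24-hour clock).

20:30

1 April 2023 is a Saturday, so the first Sunday is April 2 and the fourth is April 23.
1 November 2023 is a Wednesday, so the first Sunday is November 5.
At the standard offset (UTC+05:30), 14:00 UTC + 5h30m = 19:30 Mirund Prefecture standard time.
The standard-time date in Mirund Prefecture, 27 April 2023, falls between 23 April and 5 November, so daylight saving is in effect and Mirund Prefecture is at UTC+06:30.
14:00 UTC + 6h30m = 20:30 local.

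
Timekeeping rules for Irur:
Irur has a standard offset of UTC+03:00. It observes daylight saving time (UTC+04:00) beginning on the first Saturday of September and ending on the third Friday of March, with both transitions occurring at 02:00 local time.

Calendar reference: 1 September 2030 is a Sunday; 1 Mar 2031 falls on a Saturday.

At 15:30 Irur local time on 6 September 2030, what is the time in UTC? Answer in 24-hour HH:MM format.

1 September 2030 is a Sunday, so the first Saturday is September 7.
1 March 2031 is a Saturday, so the first Friday is March 7 and the third is March 21.
Daylight saving runs 7 September 2030 – 21 March 2031; 6 September 2030 is outside that window, so Irur is on standard time at UTC+03:00.
15:30 local − 3h = 12:30 UTC.

12:30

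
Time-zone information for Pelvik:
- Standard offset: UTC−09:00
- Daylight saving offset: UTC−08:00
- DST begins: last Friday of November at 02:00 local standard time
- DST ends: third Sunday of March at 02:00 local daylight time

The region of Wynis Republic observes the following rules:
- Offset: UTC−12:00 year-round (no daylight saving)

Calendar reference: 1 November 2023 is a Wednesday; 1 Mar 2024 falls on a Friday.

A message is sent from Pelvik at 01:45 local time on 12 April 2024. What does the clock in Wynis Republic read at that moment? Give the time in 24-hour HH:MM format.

1 November 2023 is a Wednesday, so Fridays fall on 3, 10, 17, 24; the last is November 24.
1 March 2024 is a Friday, so the first Sunday is March 3 and the third is March 17.
12 April 2024 does not fall between 24 November 2023 and 17 March 2024, so daylight saving is not in effect and Pelvik is at UTC−09:00.
01:45 Pelvik + 9h = 10:45 UTC.
Wynis Republic stays on UTC−12:00 all year.
10:45 UTC − 12h = 22:45 Wynis Republic (rolling into the previous day, 11 April 2024).

22:45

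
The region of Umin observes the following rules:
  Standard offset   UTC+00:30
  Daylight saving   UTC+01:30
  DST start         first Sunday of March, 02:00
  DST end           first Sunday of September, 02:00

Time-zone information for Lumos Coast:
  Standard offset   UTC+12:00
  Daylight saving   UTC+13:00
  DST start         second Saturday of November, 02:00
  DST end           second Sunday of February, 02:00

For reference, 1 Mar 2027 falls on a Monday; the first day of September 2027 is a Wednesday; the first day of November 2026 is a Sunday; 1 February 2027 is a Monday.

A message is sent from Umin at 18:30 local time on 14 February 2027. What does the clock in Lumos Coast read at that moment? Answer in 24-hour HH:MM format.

1 March 2027 is a Monday, so the first Sunday is March 7.
1 September 2027 is a Wednesday, so the first Sunday is September 5.
Daylight saving runs 7 March – 5 September; 14 February 2027 is outside that window, so Umin is on standard time at UTC+00:30.
18:30 Umin − 0h30m = 18:00 UTC.
1 November 2026 is a Sunday, so the first Saturday is November 7 and the second is November 14.
1 February 2027 is a Monday, so the first Sunday is February 7 and the second is February 14.
At the standard offset (UTC+12:00), 18:00 UTC + 12h = 06:00 Lumos Coast standard time (rolling into the next day, 15 February 2027).
The standard-time date in Lumos Coast, 15 February 2027, does not fall between 14 November 2026 and 14 February 2027, so daylight saving is not in effect and Lumos Coast is at UTC+12:00.
18:00 UTC + 12h = 06:00 Lumos Coast (rolling into the next day, 15 February 2027).

06:00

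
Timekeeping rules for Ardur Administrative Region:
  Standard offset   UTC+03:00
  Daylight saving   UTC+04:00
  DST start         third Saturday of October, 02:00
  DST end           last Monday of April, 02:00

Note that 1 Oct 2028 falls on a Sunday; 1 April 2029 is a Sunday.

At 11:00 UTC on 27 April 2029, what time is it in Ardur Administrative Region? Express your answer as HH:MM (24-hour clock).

1 October 2028 is a Sunday, so the first Saturday is October 7 and the third is October 21.
1 April 2029 is a Sunday, so Mondays fall on 2, 9, 16, 23, 30; the last is April 30.
At the standard offset (UTC+03:00), 11:00 UTC + 3h = 14:00 Ardur Administrative Region standard time.
The standard-time date in Ardur Administrative Region, 27 April 2029, lies within the daylight-saving period (21 October 2028 – 30 April 2029), so Ardur Administrative Region is on daylight time, UTC+04:00.
11:00 UTC + 4h = 15:00 local.

15:00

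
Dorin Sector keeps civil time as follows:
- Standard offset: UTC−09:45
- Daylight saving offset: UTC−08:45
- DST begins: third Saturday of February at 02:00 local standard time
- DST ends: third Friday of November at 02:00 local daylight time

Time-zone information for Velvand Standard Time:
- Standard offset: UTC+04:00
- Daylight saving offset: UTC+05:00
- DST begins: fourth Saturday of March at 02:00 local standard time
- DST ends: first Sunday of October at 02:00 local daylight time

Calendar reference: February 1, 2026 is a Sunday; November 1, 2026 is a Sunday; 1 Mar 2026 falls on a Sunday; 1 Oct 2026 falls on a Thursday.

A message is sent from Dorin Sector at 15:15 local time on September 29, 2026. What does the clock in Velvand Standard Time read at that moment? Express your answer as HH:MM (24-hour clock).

1 February 2026 is a Sunday, so the first Saturday is February 7 and the third is February 21.
1 November 2026 is a Sunday, so the first Friday is November 6 and the third is November 20.
September 29, 2026 lies within the daylight-saving period (21 February – 20 November), so Dorin Sector is on daylight time, UTC−08:45.
15:15 Dorin Sector + 8h45m = 00:00 UTC (rolling into the next day, 30 September 2026).
1 March 2026 is a Sunday, so the first Saturday is March 7 and the fourth is March 28.
1 October 2026 is a Thursday, so the first Sunday is October 4.
At the standard offset (UTC+04:00), 00:00 UTC + 4h = 04:00 Velvand Standard Time standard time.
The standard-time date in Velvand Standard Time, September 30, 2026, lies within the daylight-saving period (28 March – 4 October), so Velvand Standard Time is on daylight time, UTC+05:00.
00:00 UTC + 5h = 05:00 Velvand Standard Time.

05:00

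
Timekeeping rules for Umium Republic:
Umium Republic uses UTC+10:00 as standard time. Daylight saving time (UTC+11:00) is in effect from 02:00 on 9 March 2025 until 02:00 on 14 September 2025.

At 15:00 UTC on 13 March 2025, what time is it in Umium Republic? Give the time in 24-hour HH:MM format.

At the standard offset (UTC+10:00), 15:00 UTC + 10h = 01:00 Umium Republic standard time (rolling into the next day, 14 March 2025).
Daylight saving runs 9 March – 14 September; the standard-time date in Umium Republic, 14 March 2025, is inside that window, so Umium Republic is at UTC+11:00.
15:00 UTC + 11h = 02:00 local (rolling into the next day, 14 March 2025).

02:00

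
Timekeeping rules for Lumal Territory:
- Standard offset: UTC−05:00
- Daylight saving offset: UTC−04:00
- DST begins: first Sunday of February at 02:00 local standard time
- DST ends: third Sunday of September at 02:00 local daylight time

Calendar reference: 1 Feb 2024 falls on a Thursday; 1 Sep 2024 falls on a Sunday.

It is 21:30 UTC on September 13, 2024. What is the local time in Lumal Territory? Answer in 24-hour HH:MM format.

17:30

1 February 2024 is a Thursday, so the first Sunday is February 4.
1 September 2024 is a Sunday, so the first Sunday is September 1 and the third is September 15.
At the standard offset (UTC−05:00), 21:30 UTC − 5h = 16:30 Lumal Territory standard time.
The standard-time date in Lumal Territory, September 13, 2024, falls between 4 February and 15 September, so daylight saving is in effect and Lumal Territory is at UTC−04:00.
21:30 UTC − 4h = 17:30 local.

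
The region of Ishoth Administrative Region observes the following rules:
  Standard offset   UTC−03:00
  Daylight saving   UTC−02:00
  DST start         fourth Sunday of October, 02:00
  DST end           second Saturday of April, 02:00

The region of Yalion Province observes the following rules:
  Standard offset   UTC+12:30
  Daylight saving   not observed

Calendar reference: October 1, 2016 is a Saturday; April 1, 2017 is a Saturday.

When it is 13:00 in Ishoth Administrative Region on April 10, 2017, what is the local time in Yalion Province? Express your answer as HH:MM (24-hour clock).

04:30

1 October 2016 is a Saturday, so the first Sunday is October 2 and the fourth is October 23.
1 April 2017 is a Saturday, so the first Saturday is April 1 and the second is April 8.
Daylight saving runs 23 October 2016 – 8 April 2017; April 10, 2017 is outside that window, so Ishoth Administrative Region is on standard time at UTC−03:00.
13:00 Ishoth Administrative Region + 3h = 16:00 UTC.
Yalion Province stays on UTC+12:30 all year.
16:00 UTC + 12h30m = 04:30 Yalion Province (rolling into the next day, 11 April 2017).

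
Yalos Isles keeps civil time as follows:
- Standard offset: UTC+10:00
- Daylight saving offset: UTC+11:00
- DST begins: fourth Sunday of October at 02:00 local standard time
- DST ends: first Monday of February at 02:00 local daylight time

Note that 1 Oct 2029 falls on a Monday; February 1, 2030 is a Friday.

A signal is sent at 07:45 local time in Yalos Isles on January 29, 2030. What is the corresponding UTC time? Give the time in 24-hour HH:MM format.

20:45

1 October 2029 is a Monday, so the first Sunday is October 7 and the fourth is October 28.
1 February 2030 is a Friday, so the first Monday is February 4.
January 29, 2030 falls between 28 October 2029 and 4 February 2030, so daylight saving is in effect and Yalos Isles is at UTC+11:00.
07:45 local − 11h = 20:45 UTC (rolling into the previous day, 28 January 2030).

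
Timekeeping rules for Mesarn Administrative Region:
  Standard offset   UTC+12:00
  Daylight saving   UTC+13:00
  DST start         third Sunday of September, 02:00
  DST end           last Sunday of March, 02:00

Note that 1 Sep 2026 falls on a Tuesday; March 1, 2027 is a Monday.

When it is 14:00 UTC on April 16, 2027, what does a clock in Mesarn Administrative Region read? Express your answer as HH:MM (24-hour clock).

1 September 2026 is a Tuesday, so the first Sunday is September 6 and the third is September 20.
1 March 2027 is a Monday, so Sundays fall on 7, 14, 21, 28; the last is March 28.
At the standard offset (UTC+12:00), 14:00 UTC + 12h = 02:00 Mesarn Administrative Region standard time (rolling into the next day, 17 April 2027).
The standard-time date in Mesarn Administrative Region, April 17, 2027, does not fall between 20 September 2026 and 28 March 2027, so daylight saving is not in effect and Mesarn Administrative Region is at UTC+12:00.
14:00 UTC + 12h = 02:00 local (rolling into the next day, 17 April 2027).

02:00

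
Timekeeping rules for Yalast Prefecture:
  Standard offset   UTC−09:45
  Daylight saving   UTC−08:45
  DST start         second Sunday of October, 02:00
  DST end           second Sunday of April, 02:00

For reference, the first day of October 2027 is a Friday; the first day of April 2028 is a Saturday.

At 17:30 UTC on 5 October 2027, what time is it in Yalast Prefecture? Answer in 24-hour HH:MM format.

07:45

1 October 2027 is a Friday, so the first Sunday is October 3 and the second is October 10.
1 April 2028 is a Saturday, so the first Sunday is April 2 and the second is April 9.
At the standard offset (UTC−09:45), 17:30 UTC − 9h45m = 07:45 Yalast Prefecture standard time.
The standard-time date in Yalast Prefecture, 5 October 2027, is outside the daylight-saving period (10 October 2027 – 9 April 2028), so Yalast Prefecture is on standard time, UTC−09:45.
17:30 UTC − 9h45m = 07:45 local.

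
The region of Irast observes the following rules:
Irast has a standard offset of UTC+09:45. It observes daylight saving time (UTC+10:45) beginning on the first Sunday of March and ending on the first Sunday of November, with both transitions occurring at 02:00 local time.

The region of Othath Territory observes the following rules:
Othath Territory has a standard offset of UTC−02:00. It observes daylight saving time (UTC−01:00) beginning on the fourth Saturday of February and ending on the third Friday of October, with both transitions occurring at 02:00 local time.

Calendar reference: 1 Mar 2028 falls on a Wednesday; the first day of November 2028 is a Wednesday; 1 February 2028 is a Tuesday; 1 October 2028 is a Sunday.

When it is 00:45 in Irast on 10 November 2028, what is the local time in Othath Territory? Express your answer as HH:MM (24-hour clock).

13:00

1 March 2028 is a Wednesday, so the first Sunday is March 5.
1 November 2028 is a Wednesday, so the first Sunday is November 5.
Daylight saving runs 5 March – 5 November; 10 November 2028 is outside that window, so Irast is on standard time at UTC+09:45.
00:45 Irast − 9h45m = 15:00 UTC (rolling into the previous day, 9 November 2028).
1 February 2028 is a Tuesday, so the first Saturday is February 5 and the fourth is February 26.
1 October 2028 is a Sunday, so the first Friday is October 6 and the third is October 20.
At the standard offset (UTC−02:00), 15:00 UTC − 2h = 13:00 Othath Territory standard time.
The standard-time date in Othath Territory, 9 November 2028, does not fall between 26 February and 20 October, so daylight saving is not in effect and Othath Territory is at UTC−02:00.
15:00 UTC − 2h = 13:00 Othath Territory.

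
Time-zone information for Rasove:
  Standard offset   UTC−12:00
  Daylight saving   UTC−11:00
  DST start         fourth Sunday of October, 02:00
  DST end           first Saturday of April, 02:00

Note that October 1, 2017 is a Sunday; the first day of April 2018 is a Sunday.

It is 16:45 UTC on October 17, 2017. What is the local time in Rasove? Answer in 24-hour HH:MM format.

1 October 2017 is a Sunday, so the first Sunday is October 1 and the fourth is October 22.
1 April 2018 is a Sunday, so the first Saturday is April 7.
At the standard offset (UTC−12:00), 16:45 UTC − 12h = 04:45 Rasove standard time.
Daylight saving runs 22 October 2017 – 7 April 2018; the standard-time date in Rasove, October 17, 2017, is outside that window, so Rasove is on standard time at UTC−12:00.
16:45 UTC − 12h = 04:45 local.

04:45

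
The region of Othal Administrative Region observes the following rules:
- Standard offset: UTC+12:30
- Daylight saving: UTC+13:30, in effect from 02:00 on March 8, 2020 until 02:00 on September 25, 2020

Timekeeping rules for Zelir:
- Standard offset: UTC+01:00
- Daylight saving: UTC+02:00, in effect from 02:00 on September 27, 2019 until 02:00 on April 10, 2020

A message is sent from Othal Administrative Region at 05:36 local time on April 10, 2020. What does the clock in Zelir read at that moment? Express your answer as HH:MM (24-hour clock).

April 10, 2020 falls between 8 March and 25 September, so daylight saving is in effect and Othal Administrative Region is at UTC+13:30.
05:36 Othal Administrative Region − 13h30m = 16:06 UTC (rolling into the previous day, 9 April 2020).
At the standard offset (UTC+01:00), 16:06 UTC + 1h = 17:06 Zelir standard time.
Daylight saving runs 27 September 2019 – 10 April 2020; the standard-time date in Zelir, April 9, 2020, is inside that window, so Zelir is at UTC+02:00.
16:06 UTC + 2h = 18:06 Zelir.

18:06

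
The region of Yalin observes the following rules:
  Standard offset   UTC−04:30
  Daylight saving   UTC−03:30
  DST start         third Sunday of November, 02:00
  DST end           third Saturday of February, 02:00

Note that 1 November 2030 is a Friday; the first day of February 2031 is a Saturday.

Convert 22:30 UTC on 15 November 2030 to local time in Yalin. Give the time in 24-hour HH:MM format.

18:00

1 November 2030 is a Friday, so the first Sunday is November 3 and the third is November 17.
1 February 2031 is a Saturday, so the first Saturday is February 1 and the third is February 15.
At the standard offset (UTC−04:30), 22:30 UTC − 4h30m = 18:00 Yalin standard time.
Daylight saving runs 17 November 2030 – 15 February 2031; the standard-time date in Yalin, 15 November 2030, is outside that window, so Yalin is on standard time at UTC−04:30.
22:30 UTC − 4h30m = 18:00 local.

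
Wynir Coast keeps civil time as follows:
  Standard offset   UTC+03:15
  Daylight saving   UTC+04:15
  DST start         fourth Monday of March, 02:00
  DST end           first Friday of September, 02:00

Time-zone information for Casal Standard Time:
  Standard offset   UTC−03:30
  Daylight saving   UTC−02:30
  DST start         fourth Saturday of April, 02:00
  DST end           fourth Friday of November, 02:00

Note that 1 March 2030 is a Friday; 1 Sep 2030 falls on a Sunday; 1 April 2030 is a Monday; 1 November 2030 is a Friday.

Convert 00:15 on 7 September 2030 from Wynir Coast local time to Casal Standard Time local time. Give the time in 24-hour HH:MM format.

18:30

1 March 2030 is a Friday, so the first Monday is March 4 and the fourth is March 25.
1 September 2030 is a Sunday, so the first Friday is September 6.
7 September 2030 is outside the daylight-saving period (25 March – 6 September), so Wynir Coast is on standard time, UTC+03:15.
00:15 Wynir Coast − 3h15m = 21:00 UTC (rolling into the previous day, 6 September 2030).
1 April 2030 is a Monday, so the first Saturday is April 6 and the fourth is April 27.
1 November 2030 is a Friday, so the first Friday is November 1 and the fourth is November 22.
At the standard offset (UTC−03:30), 21:00 UTC − 3h30m = 17:30 Casal Standard Time standard time.
The standard-time date in Casal Standard Time, 6 September 2030, falls between 27 April and 22 November, so daylight saving is in effect and Casal Standard Time is at UTC−02:30.
21:00 UTC − 2h30m = 18:30 Casal Standard Time.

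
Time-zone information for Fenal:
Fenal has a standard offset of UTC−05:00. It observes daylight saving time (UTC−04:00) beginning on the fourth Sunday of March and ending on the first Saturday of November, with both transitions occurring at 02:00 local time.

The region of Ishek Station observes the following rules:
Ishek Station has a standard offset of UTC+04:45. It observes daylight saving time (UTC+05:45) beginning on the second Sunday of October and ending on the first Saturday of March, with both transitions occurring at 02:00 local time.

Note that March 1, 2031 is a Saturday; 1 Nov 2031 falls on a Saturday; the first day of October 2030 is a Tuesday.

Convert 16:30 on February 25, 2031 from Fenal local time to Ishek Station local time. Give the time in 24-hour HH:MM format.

1 March 2031 is a Saturday, so the first Sunday is March 2 and the fourth is March 23.
1 November 2031 is a Saturday, so the first Saturday is November 1.
February 25, 2031 does not fall between 23 March and 1 November, so daylight saving is not in effect and Fenal is at UTC−05:00.
16:30 Fenal + 5h = 21:30 UTC.
1 October 2030 is a Tuesday, so the first Sunday is October 6 and the second is October 13.
1 March 2031 is a Saturday, so the first Saturday is March 1.
At the standard offset (UTC+04:45), 21:30 UTC + 4h45m = 02:15 Ishek Station standard time (rolling into the next day, 26 February 2031).
Daylight saving runs 13 October 2030 – 1 March 2031; the standard-time date in Ishek Station, February 26, 2031, is inside that window, so Ishek Station is at UTC+05:45.
21:30 UTC + 5h45m = 03:15 Ishek Station (rolling into the next day, 26 February 2031).

03:15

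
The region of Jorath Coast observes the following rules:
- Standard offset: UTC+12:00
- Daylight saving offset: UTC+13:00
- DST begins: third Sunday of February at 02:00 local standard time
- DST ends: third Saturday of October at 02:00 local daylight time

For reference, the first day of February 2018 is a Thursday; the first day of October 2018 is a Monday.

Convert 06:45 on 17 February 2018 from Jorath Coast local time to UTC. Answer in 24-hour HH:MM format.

18:45

1 February 2018 is a Thursday, so the first Sunday is February 4 and the third is February 18.
1 October 2018 is a Monday, so the first Saturday is October 6 and the third is October 20.
Daylight saving runs 18 February – 20 October; 17 February 2018 is outside that window, so Jorath Coast is on standard time at UTC+12:00.
06:45 local − 12h = 18:45 UTC (rolling into the previous day, 16 February 2018).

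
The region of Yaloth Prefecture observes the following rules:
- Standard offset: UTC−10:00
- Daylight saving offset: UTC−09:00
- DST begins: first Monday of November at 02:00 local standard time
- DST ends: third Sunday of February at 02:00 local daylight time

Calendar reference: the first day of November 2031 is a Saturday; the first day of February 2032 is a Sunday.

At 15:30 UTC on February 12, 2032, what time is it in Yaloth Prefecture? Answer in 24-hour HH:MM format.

1 November 2031 is a Saturday, so the first Monday is November 3.
1 February 2032 is a Sunday, so the first Sunday is February 1 and the third is February 15.
At the standard offset (UTC−10:00), 15:30 UTC − 10h = 05:30 Yaloth Prefecture standard time.
The standard-time date in Yaloth Prefecture, February 12, 2032, falls between 3 November 2031 and 15 February 2032, so daylight saving is in effect and Yaloth Prefecture is at UTC−09:00.
15:30 UTC − 9h = 06:30 local.

06:30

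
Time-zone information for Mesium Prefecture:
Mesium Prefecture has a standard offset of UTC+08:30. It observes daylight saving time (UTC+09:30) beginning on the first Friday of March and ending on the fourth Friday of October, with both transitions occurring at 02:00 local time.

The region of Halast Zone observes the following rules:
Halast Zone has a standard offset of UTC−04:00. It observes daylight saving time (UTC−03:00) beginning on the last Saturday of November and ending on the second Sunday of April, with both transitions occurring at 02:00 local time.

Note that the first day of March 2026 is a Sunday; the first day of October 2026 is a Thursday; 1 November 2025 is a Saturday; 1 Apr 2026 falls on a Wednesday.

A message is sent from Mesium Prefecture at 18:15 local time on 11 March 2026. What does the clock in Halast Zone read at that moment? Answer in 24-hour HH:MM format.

1 March 2026 is a Sunday, so the first Friday is March 6.
1 October 2026 is a Thursday, so the first Friday is October 2 and the fourth is October 23.
11 March 2026 lies within the daylight-saving period (6 March – 23 October), so Mesium Prefecture is on daylight time, UTC+09:30.
18:15 Mesium Prefecture − 9h30m = 08:45 UTC.
1 November 2025 is a Saturday, so Saturdays fall on 1, 8, 15, 22, 29; the last is November 29.
1 April 2026 is a Wednesday, so the first Sunday is April 5 and the second is April 12.
At the standard offset (UTC−04:00), 08:45 UTC − 4h = 04:45 Halast Zone standard time.
The standard-time date in Halast Zone, 11 March 2026, lies within the daylight-saving period (29 November 2025 – 12 April 2026), so Halast Zone is on daylight time, UTC−03:00.
08:45 UTC − 3h = 05:45 Halast Zone.

05:45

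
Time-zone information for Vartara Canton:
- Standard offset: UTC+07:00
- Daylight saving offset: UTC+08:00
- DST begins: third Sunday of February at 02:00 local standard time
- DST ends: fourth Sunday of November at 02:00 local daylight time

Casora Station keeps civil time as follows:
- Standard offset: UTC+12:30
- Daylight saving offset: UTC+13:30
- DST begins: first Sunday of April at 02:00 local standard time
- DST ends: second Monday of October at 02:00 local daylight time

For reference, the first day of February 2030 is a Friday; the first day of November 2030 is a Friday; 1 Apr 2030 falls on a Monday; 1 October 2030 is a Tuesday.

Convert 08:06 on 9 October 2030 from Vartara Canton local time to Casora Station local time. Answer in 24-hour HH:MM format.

1 February 2030 is a Friday, so the first Sunday is February 3 and the third is February 17.
1 November 2030 is a Friday, so the first Sunday is November 3 and the fourth is November 24.
Daylight saving runs 17 February – 24 November; 9 October 2030 is inside that window, so Vartara Canton is at UTC+08:00.
08:06 Vartara Canton − 8h = 00:06 UTC.
1 April 2030 is a Monday, so the first Sunday is April 7.
1 October 2030 is a Tuesday, so the first Monday is October 7 and the second is October 14.
At the standard offset (UTC+12:30), 00:06 UTC + 12h30m = 12:36 Casora Station standard time.
The standard-time date in Casora Station, 9 October 2030, falls between 7 April and 14 October, so daylight saving is in effect and Casora Station is at UTC+13:30.
00:06 UTC + 13h30m = 13:36 Casora Station.

13:36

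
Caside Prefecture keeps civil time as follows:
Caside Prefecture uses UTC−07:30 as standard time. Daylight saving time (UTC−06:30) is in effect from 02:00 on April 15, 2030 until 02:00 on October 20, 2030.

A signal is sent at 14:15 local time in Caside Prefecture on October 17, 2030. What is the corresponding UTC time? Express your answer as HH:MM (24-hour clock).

October 17, 2030 falls between 15 April and 20 October, so daylight saving is in effect and Caside Prefecture is at UTC−06:30.
14:15 local + 6h30m = 20:45 UTC.

20:45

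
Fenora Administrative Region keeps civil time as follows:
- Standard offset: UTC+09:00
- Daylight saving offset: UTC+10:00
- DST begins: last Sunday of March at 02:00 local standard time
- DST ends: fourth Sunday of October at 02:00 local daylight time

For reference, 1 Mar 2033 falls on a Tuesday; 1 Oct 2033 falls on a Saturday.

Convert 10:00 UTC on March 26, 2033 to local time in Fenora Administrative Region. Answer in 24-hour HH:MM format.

1 March 2033 is a Tuesday, so Sundays fall on 6, 13, 20, 27; the last is March 27.
1 October 2033 is a Saturday, so the first Sunday is October 2 and the fourth is October 23.
At the standard offset (UTC+09:00), 10:00 UTC + 9h = 19:00 Fenora Administrative Region standard time.
The standard-time date in Fenora Administrative Region, March 26, 2033, does not fall between 27 March and 23 October, so daylight saving is not in effect and Fenora Administrative Region is at UTC+09:00.
10:00 UTC + 9h = 19:00 local.

19:00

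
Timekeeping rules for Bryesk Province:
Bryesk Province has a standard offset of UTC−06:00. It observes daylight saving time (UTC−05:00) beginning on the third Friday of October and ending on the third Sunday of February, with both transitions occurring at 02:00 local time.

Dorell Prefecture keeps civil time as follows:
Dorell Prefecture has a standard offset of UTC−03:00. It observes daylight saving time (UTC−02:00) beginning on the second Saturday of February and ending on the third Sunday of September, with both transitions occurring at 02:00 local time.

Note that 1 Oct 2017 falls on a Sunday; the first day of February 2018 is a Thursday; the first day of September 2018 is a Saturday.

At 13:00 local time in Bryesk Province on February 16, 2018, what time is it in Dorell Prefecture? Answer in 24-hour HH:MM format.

1 October 2017 is a Sunday, so the first Friday is October 6 and the third is October 20.
1 February 2018 is a Thursday, so the first Sunday is February 4 and the third is February 18.
February 16, 2018 falls between 20 October 2017 and 18 February 2018, so daylight saving is in effect and Bryesk Province is at UTC−05:00.
13:00 Bryesk Province + 5h = 18:00 UTC.
1 February 2018 is a Thursday, so the first Saturday is February 3 and the second is February 10.
1 September 2018 is a Saturday, so the first Sunday is September 2 and the third is September 16.
At the standard offset (UTC−03:00), 18:00 UTC − 3h = 15:00 Dorell Prefecture standard time.
Daylight saving runs 10 February – 16 September; the standard-time date in Dorell Prefecture, February 16, 2018, is inside that window, so Dorell Prefecture is at UTC−02:00.
18:00 UTC − 2h = 16:00 Dorell Prefecture.

16:00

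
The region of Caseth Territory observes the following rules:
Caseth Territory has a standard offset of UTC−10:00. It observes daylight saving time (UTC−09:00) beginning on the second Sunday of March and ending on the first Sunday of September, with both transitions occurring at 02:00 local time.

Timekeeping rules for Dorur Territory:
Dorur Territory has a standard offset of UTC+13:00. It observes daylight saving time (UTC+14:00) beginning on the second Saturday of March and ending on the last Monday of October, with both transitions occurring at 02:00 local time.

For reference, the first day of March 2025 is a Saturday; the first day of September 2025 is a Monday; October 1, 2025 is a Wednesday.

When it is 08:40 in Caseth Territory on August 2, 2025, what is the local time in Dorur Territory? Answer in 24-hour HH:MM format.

1 March 2025 is a Saturday, so the first Sunday is March 2 and the second is March 9.
1 September 2025 is a Monday, so the first Sunday is September 7.
August 2, 2025 falls between 9 March and 7 September, so daylight saving is in effect and Caseth Territory is at UTC−09:00.
08:40 Caseth Territory + 9h = 17:40 UTC.
1 March 2025 is a Saturday, so the first Saturday is March 1 and the second is March 8.
1 October 2025 is a Wednesday, so Mondays fall on 6, 13, 20, 27; the last is October 27.
At the standard offset (UTC+13:00), 17:40 UTC + 13h = 06:40 Dorur Territory standard time (rolling into the next day, 3 August 2025).
Daylight saving runs 8 March – 27 October; the standard-time date in Dorur Territory, August 3, 2025, is inside that window, so Dorur Territory is at UTC+14:00.
17:40 UTC + 14h = 07:40 Dorur Territory (rolling into the next day, 3 August 2025).

07:40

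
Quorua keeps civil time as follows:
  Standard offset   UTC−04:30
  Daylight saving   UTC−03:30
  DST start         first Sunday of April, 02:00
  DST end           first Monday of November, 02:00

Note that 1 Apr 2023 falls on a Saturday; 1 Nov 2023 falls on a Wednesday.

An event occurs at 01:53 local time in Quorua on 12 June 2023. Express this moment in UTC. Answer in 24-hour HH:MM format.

05:23

1 April 2023 is a Saturday, so the first Sunday is April 2.
1 November 2023 is a Wednesday, so the first Monday is November 6.
Daylight saving runs 2 April – 6 November; 12 June 2023 is inside that window, so Quorua is at UTC−03:30.
01:53 local + 3h30m = 05:23 UTC.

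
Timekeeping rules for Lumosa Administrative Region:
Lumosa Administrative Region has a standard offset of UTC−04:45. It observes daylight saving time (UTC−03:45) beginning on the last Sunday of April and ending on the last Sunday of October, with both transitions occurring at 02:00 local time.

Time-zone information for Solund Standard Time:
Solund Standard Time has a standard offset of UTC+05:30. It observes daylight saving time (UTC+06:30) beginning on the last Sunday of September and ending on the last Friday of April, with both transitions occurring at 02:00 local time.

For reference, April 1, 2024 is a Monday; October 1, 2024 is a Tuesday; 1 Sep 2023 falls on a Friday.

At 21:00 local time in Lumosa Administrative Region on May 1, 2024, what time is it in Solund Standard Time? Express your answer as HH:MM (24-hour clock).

1 April 2024 is a Monday, so Sundays fall on 7, 14, 21, 28; the last is April 28.
1 October 2024 is a Tuesday, so Sundays fall on 6, 13, 20, 27; the last is October 27.
May 1, 2024 lies within the daylight-saving period (28 April – 27 October), so Lumosa Administrative Region is on daylight time, UTC−03:45.
21:00 Lumosa Administrative Region + 3h45m = 00:45 UTC (rolling into the next day, 2 May 2024).
1 September 2023 is a Friday, so Sundays fall on 3, 10, 17, 24; the last is September 24.
1 April 2024 is a Monday, so Fridays fall on 5, 12, 19, 26; the last is April 26.
At the standard offset (UTC+05:30), 00:45 UTC + 5h30m = 06:15 Solund Standard Time standard time.
The standard-time date in Solund Standard Time, May 2, 2024, does not fall between 24 September 2023 and 26 April 2024, so daylight saving is not in effect and Solund Standard Time is at UTC+05:30.
00:45 UTC + 5h30m = 06:15 Solund Standard Time.

06:15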